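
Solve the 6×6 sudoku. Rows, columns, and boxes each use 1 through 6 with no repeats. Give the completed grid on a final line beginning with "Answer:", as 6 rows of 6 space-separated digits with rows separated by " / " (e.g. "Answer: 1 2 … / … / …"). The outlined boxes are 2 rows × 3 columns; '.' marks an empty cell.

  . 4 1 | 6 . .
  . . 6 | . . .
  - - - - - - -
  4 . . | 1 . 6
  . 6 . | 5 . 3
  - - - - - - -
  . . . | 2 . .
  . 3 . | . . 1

Step 1. [r6c4∈{4}] nothing but 4 survives at r6c4, so r6c4=4.
Step 2. [r5c6∈{5}] nothing but 5 survives at r5c6, so r5c6=5.
Step 3. [r3c5∈{2}] nothing but 2 survives at r3c5 ⇒ r3c5=2.
Step 4. [r2c2∈{2,5}] 2 has one home in col 2: r2c2. So r2c2=2.
Step 5. [r5c5∈{3,6}] 3 has one home in row 5: r5c5, so r5c5=3.
Step 6. [r4c1∈{1,2}] in row 4, 1 fits only at r4c1 ⇒ r4c1=1.
Step 7. [r6c1∈{2,5,6}] r6c1 is the only open cell in col 1 admitting 2, so r6c1=2.
Step 8. [r2c5∈{1,4,5}] row 2 places 1 nowhere but r2c5 ⇒ r2c5=1.
Step 9. [r2c1∈{3,5}] row 2 places 5 nowhere but r2c1. So r2c1=5.
Step 10. [r3c3∈{3,5}] across row 3, 3 lands solely at r3c3, so r3c3=3.
Step 11. [r1c6∈{2}] nothing but 2 survives at r1c6, so r1c6=2.
Step 12. [r1c5∈{5}] nothing but 5 survives at r1c5, so r1c5=5.
Step 13. [r5c2∈{1}] r5c2 is down to just 1. So r5c2=1.
Step 14. [r2c4∈{3}] r2c4 is down to just 3. So r2c4=3.
Step 15. [r1c1∈{3}] r1c1's peers cover all but 3 ⇒ r1c1=3.
Step 16. [r2c6∈{4}] only 4 remains possible at r2c6, so r2c6=4.
Step 17. [r3c2∈{5}] nothing but 5 survives at r3c2 ⇒ r3c2=5.
Step 18. [r4c5∈{4}] r4c5's peers cover all but 4. So r4c5=4.
Step 19. [r6c3∈{5}] only 5 remains possible at r6c3. So r6c3=5.
Step 20. [r5c1∈{6}] r5c1 is down to just 6, so r5c1=6.
Step 21. [r4c3∈{2}] only 2 remains possible at r4c3. So r4c3=2.
Step 22. [r5c3∈{4}] r5c3 is down to just 4 ⇒ r5c3=4.
Step 23. [r6c5∈{6}] only 6 remains possible at r6c5 ⇒ r6c5=6.

Answer: 3 4 1 6 5 2 / 5 2 6 3 1 4 / 4 5 3 1 2 6 / 1 6 2 5 4 3 / 6 1 4 2 3 5 / 2 3 5 4 6 1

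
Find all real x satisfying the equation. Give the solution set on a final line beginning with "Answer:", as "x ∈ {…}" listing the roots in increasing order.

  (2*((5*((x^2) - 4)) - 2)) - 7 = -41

Step 1. [(2*((5*((x^2) - 4)) - 2)) - 7 = -41] 7 comes off first (add 7) ⇒ sub: 2*((5*((x^2) - 4)) - 2) = -34.
Step 2. [2*((5*((x^2) - 4)) - 2) = -34] 2·(inner) — divide through by 2. So div: (5*((x^2) - 4)) - 2 = -17.
Step 3. [(5*((x^2) - 4)) - 2 = -17] the outer -2 inverts by adding 2 ⇒ sub: 5*((x^2) - 4) = -15.
Step 4. [5*((x^2) - 4) = -15] leading coefficient 5: divide by 5 ⇒ div: (x^2) - 4 = -3.
Step 5. [(x^2) - 4 = -3] 4 comes off first (add 4), so sub: x^2 = 1.
Step 6. [x^2 = 1] √ both sides: 1 ≥ 0 gives two branches ⇒ sqrt: x = 1 or -1.

Answer: x ∈ {-1, 1}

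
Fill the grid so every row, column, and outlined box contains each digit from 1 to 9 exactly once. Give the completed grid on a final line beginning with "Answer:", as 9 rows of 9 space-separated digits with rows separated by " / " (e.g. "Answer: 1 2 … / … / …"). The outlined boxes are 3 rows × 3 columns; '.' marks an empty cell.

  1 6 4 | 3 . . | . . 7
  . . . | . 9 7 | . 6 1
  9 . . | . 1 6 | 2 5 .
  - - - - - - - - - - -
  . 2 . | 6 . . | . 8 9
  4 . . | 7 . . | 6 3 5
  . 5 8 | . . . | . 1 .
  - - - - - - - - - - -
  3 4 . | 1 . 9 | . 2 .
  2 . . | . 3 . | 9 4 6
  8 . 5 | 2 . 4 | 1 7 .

Step 1. [r2c7∈{3,4,8}] r2c7 is the only open cell in col 7 admitting 3. So r2c7=3.
Step 2. [r7c5∈{5,6,7,8}] across col 5, 7 lands solely at r7c5. So r7c5=7.
Step 3. [r4c3∈{1,3,7}] box 4 places 3 nowhere but r4c3 ⇒ r4c3=3.
Step 4. [r2c4∈{4,5,8}] across row 2, 4 lands solely at r2c4 ⇒ r2c4=4.
Step 5. [r3c4∈{8}] r3c4's peers cover all but 8, so r3c4=8.
Step 6. [r6c9∈{2,4}] in col 9, 2 fits only at r6c9 ⇒ r6c9=2.
Step 7. [r5c3∈{1,9}] in col 3, 9 fits only at r5c3 ⇒ r5c3=9.
Step 8. [r8c6∈{5,8}] r8c6 is the only open cell in row 8 admitting 8, so r8c6=8.
Step 9. [r4c6∈{1,5}] r4c6 is the only open cell in row 4 admitting 1 ⇒ r4c6=1.
Step 10. [r8c3∈{1,7}] in col 3, 1 fits only at r8c3, so r8c3=1.
Step 11. [r1c6∈{2,5}] col 6 places 5 nowhere but r1c6, so r1c6=5.
Step 12. [r4c1∈{7}] only 7 remains possible at r4c1 ⇒ r4c1=7.
Step 13. [r4c7∈{4}] only 4 remains possible at r4c7. So r4c7=4.
Step 14. [r3c3∈{7}] r3c3's peers cover all but 7. So r3c3=7.
Step 15. [r7c7∈{5,8}] 5 has one home in row 7: r7c7 ⇒ r7c7=5.
Step 16. [r5c5∈{2,8}] across row 5, 8 lands solely at r5c5, so r5c5=8.
Step 17. [r8c4∈{5}] only 5 remains possible at r8c4, so r8c4=5.
Step 18. [r8c2∈{7}] r8c2's peers cover all but 7, so r8c2=7.
Step 19. [r2c3∈{2}] r2c3's peers cover all but 2, so r2c3=2.
Step 20. [r9c5∈{6}] r9c5's peers cover all but 6, so r9c5=6.
Step 21. [r3c9∈{4}] r3c9 has the single candidate 4, so r3c9=4.
Step 22. [r6c4∈{9}] r6c4's peers cover all but 9. So r6c4=9.
Step 23. [r2c1∈{5}] r2c1 is down to just 5 ⇒ r2c1=5.
Step 24. [r5c2∈{1}] r5c2's peers cover all but 1 ⇒ r5c2=1.
Step 25. [r6c6∈{3}] only 3 remains possible at r6c6 ⇒ r6c6=3.
Step 26. [r1c8∈{9}] only 9 remains possible at r1c8. So r1c8=9.
Step 27. [r6c1∈{6}] r6c1 is down to just 6. So r6c1=6.
Step 28. [r9c2∈{9}] r9c2 has the single candidate 9. So r9c2=9.
Step 29. [r4c5∈{5}] nothing but 5 survives at r4c5 ⇒ r4c5=5.
Step 30. [r6c7∈{7}] r6c7 has the single candidate 7, so r6c7=7.
Step 31. [r7c9∈{8}] nothing but 8 survives at r7c9. So r7c9=8.
Step 32. [r1c5∈{2}] r1c5 has the single candidate 2 ⇒ r1c5=2.
Step 33. [r7c3∈{6}] nothing but 6 survives at r7c3. So r7c3=6.
Step 34. [r5c6∈{2}] nothing but 2 survives at r5c6, so r5c6=2.
Step 35. [r1c7∈{8}] r1c7's peers cover all but 8, so r1c7=8.
Step 36. [r3c2∈{3}] r3c2's peers cover all but 3, so r3c2=3.
Step 37. [r2c2∈{8}] nothing but 8 survives at r2c2, so r2c2=8.
Step 38. [r6c5∈{4}] only 4 remains possible at r6c5. So r6c5=4.
Step 39. [r9c9∈{3}] r9c9 has the single candidate 3, so r9c9=3.

Answer: 1 6 4 3 2 5 8 9 7 / 5 8 2 4 9 7 3 6 1 / 9 3 7 8 1 6 2 5 4 / 7 2 3 6 5 1 4 8 9 / 4 1 9 7 8 2 6 3 5 / 6 5 8 9 4 3 7 1 2 / 3 4 6 1 7 9 5 2 8 / 2 7 1 5 3 8 9 4 6 / 8 9 5 2 6 4 1 7 3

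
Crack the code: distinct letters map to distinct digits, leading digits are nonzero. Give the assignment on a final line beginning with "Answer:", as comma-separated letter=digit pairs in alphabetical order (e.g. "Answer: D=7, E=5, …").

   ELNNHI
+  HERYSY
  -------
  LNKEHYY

Step 1. [col 1: I + Y ≡ Y (mod 10)] column 1 reads I+Y+carry(0)=Y with nothing yet; with all letters distinct, none taken yet, the only value for I is 0 ⇒ I=0.
Step 2. [L] L is the leading digit of a 7-digit sum of two 6-digit numbers; the final carry is exactly 1 ⇒ L=1.
Step 3. [col 1: I + Y ≡ Y (mod 10)] column 1 (I + Y ≡ Y (mod 10), carry-in 0) doesn't pin Y yet; pick Y=3 and continue. So Y=3.
Step 4. [col 2: H + S ≡ Y (mod 10)] several values work for H in column 2 (H + S ≡ Y (mod 10), carry-in 0); try H=8, so H=8.
Step 5. [col 2: H + S ≡ Y (mod 10)] column 2: given H=8, Y=3, carry-in 0, and digits 0,1,3,8 already taken and all letters distinct, H+S≡Y (mod 10) forces S=5 ⇒ S=5.
Step 6. [col 3: N + Y ≡ H (mod 10)] column 3: given Y=3, H=8, carry-in 1, and digits 0,1,3,5,8 already taken and all letters distinct, N+Y≡H (mod 10) forces N=4. So N=4.
Step 7. [col 4: N + R ≡ E (mod 10)] from column 4 (N=4, carry-in 0, digits 0,1,3,4,5,8 already taken and all letters distinct): R must equal 2. So R=2.
Step 8. [col 4: N + R ≡ E (mod 10)] column 4: given N=4, R=2, carry-in 0, and digits 0,1,2,3,4,5,8 already taken and all letters distinct, N+R≡E (mod 10) forces E=6 ⇒ E=6.
Step 9. [col 5: L + E ≡ K (mod 10)] column 5: given L=1, E=6, carry-in 0, and digits 0,1,2,3,4,5,6,8 already taken and all letters distinct, L+E≡K (mod 10) forces K=7. So K=7.

Answer: E=6, H=8, I=0, K=7, L=1, N=4, R=2, S=5, Y=3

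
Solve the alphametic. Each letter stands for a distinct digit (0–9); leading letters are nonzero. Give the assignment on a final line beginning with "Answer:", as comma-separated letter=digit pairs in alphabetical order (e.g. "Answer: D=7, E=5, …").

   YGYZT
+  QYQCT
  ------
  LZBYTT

Step 1. [col 1: T + T ≡ T (mod 10)] column 1: given nothing yet, carry-in 0, and all letters distinct, none taken yet, T+T≡T (mod 10) forces T=0, so T=0.
Step 2. [L] the sum has 6 digits but both addends have 5; that extra leading digit L is the final carry, namely 1 ⇒ L=1.
Step 3. [col 2: Z + C ≡ T (mod 10)] column 2 (Z + C ≡ T (mod 10), carry-in 0) doesn't pin Z yet; pick Z=4 and continue. So Z=4.
Step 4. [col 2: Z + C ≡ T (mod 10)] column 2: given Z=4, T=0, carry-in 0, and digits 0,1,4 already taken and all letters distinct, Z+C≡T (mod 10) forces C=6. So C=6.
Step 5. [col 3: Y + Q ≡ Y (mod 10)] in column 3 we have Y+Q≡Y with carry-in 1; given nothing yet and digits 0,1,4,6 already taken and all letters distinct, that pins Q to 9. So Q=9.
Step 6. [col 3: Y + Q ≡ Y (mod 10)] no forcing yet in column 3 (carry-in 1); Y=5 is free and consistent — try it ⇒ Y=5.
Step 7. [col 4: G + Y ≡ B (mod 10)] several values work for G in column 4 (G + Y ≡ B (mod 10), carry-in 1); try G=2. So G=2.
Step 8. [col 4: G + Y ≡ B (mod 10)] from column 4 (G=2, Y=5, carry-in 1, digits 0,1,2,4,5,6,9 already taken and all letters distinct): B must equal 8. So B=8.

Answer: B=8, C=6, G=2, L=1, Q=9, T=0, Y=5, Z=4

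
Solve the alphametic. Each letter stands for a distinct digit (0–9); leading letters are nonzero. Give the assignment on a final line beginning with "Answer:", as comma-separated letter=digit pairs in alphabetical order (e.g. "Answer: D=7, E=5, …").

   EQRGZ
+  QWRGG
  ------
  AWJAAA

Step 1. [col 1: Z + G ≡ A (mod 10)] Z=6 is one option consistent with column 1 (Z + G ≡ A (mod 10), carry-in 0) — take it, so Z=6.
Step 2. [col 1: Z + G ≡ A (mod 10)] no forcing yet in column 1 (carry-in 0); A=1 is free and consistent — try it ⇒ A=1.
Step 3. [col 1: Z + G ≡ A (mod 10)] in column 1 we have Z+G≡A with carry-in 0; given Z=6, A=1 and digits 1,6 already taken and all letters distinct, that pins G to 5 ⇒ G=5.
Step 4. [col 3: R + R ≡ A (mod 10)] from column 3 (A=1, carry-in 1, digits 1,5,6 already taken and all letters distinct): R must equal 0. So R=0.
Step 5. [col 4: Q + W ≡ J (mod 10)] W=3 is one option consistent with column 4 (Q + W ≡ J (mod 10), carry-in 0) — take it. So W=3.
Step 6. [col 4: Q + W ≡ J (mod 10)] J=7 is one option consistent with column 4 (Q + W ≡ J (mod 10), carry-in 0) — take it, so J=7.
Step 7. [col 4: Q + W ≡ J (mod 10)] column 4: given W=3, J=7, carry-in 0, and digits 0,1,3,5,6,7 already taken and all letters distinct, Q+W≡J (mod 10) forces Q=4 ⇒ Q=4.
Step 8. [col 5: E + Q ≡ W (mod 10)] from column 5 (Q=4, W=3, carry-in 0, digits 0,1,3,4,5,6,7 already taken and all letters distinct): E must equal 9 ⇒ E=9.

Answer: A=1, E=9, G=5, J=7, Q=4, R=0, W=3, Z=6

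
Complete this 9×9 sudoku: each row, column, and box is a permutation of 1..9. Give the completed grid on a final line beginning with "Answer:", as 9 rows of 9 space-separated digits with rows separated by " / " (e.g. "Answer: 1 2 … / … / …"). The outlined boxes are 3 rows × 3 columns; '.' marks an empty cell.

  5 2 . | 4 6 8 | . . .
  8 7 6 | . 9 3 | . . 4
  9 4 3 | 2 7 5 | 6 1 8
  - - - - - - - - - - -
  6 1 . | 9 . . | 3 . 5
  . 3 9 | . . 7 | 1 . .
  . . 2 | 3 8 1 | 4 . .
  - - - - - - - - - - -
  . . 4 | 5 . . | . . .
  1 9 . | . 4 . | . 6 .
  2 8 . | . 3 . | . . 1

Step 1. [r8c9∈{2,3,7}] row 8 places 3 nowhere but r8c9 ⇒ r8c9=3.
Step 2. [r4c5∈{2}] r4c5's peers cover all but 2 ⇒ r4c5=2.
Step 3. [r6c1∈{7}] r6c1 has the single candidate 7, so r6c1=7.
Step 4. [r6c8∈{9}] r6c8 is down to just 9 ⇒ r6c8=9.
Step 5. [r4c8∈{7,8}] in row 4, 7 fits only at r4c8 ⇒ r4c8=7.
Step 6. [r8c6∈{2}] nothing but 2 survives at r8c6, so r8c6=2.
Step 7. [r5c4∈{6}] r5c4's peers cover all but 6, so r5c4=6.
Step 8. [r9c4∈{7}] r9c4's peers cover all but 7 ⇒ r9c4=7.
Step 9. [r9c3∈{5}] r9c3 is down to just 5 ⇒ r9c3=5.
Step 10. [r9c7∈{9}] nothing but 9 survives at r9c7. So r9c7=9.
Step 11. [r1c7∈{7}] r1c7's peers cover all but 7, so r1c7=7.
Step 12. [r8c7∈{5,8}] across row 8, 5 lands solely at r8c7, so r8c7=5.
Step 13. [r5c8∈{2,8}] across row 5, 8 lands solely at r5c8 ⇒ r5c8=8.
Step 14. [r7c8∈{2}] r7c8 has the single candidate 2 ⇒ r7c8=2.
Step 15. [r7c2∈{6}] r7c2's peers cover all but 6 ⇒ r7c2=6.
Step 16. [r7c5∈{1}] r7c5 is down to just 1. So r7c5=1.
Step 17. [r9c6∈{6}] r9c6 is down to just 6 ⇒ r9c6=6.
Step 18. [r7c9∈{7}] only 7 remains possible at r7c9. So r7c9=7.
Step 19. [r6c2∈{5}] r6c2 is down to just 5. So r6c2=5.
Step 20. [r8c4∈{8}] r8c4 is down to just 8. So r8c4=8.
Step 21. [r1c8∈{3}] only 3 remains possible at r1c8, so r1c8=3.
Step 22. [r7c7∈{8}] only 8 remains possible at r7c7 ⇒ r7c7=8.
Step 23. [r5c9∈{2}] r5c9's peers cover all but 2, so r5c9=2.
Step 24. [r5c1∈{4}] only 4 remains possible at r5c1. So r5c1=4.
Step 25. [r9c8∈{4}] r9c8 has the single candidate 4 ⇒ r9c8=4.
Step 26. [r4c3∈{8}] nothing but 8 survives at r4c3, so r4c3=8.
Step 27. [r8c3∈{7}] r8c3 has the single candidate 7, so r8c3=7.
Step 28. [r5c5∈{5}] r5c5's peers cover all but 5, so r5c5=5.
Step 29. [r1c3∈{1}] nothing but 1 survives at r1c3. So r1c3=1.
Step 30. [r7c1∈{3}] nothing but 3 survives at r7c1. So r7c1=3.
Step 31. [r7c6∈{9}] only 9 remains possible at r7c6. So r7c6=9.
Step 32. [r2c7∈{2}] only 2 remains possible at r2c7 ⇒ r2c7=2.
Step 33. [r6c9∈{6}] r6c9 has the single candidate 6 ⇒ r6c9=6.
Step 34. [r4c6∈{4}] only 4 remains possible at r4c6. So r4c6=4.
Step 35. [r2c4∈{1}] r2c4's peers cover all but 1 ⇒ r2c4=1.
Step 36. [r2c8∈{5}] only 5 remains possible at r2c8. So r2c8=5.
Step 37. [r1c9∈{9}] r1c9's peers cover all but 9 ⇒ r1c9=9.

Answer: 5 2 1 4 6 8 7 3 9 / 8 7 6 1 9 3 2 5 4 / 9 4 3 2 7 5 6 1 8 / 6 1 8 9 2 4 3 7 5 / 4 3 9 6 5 7 1 8 2 / 7 5 2 3 8 1 4 9 6 / 3 6 4 5 1 9 8 2 7 / 1 9 7 8 4 2 5 6 3 / 2 8 5 7 3 6 9 4 1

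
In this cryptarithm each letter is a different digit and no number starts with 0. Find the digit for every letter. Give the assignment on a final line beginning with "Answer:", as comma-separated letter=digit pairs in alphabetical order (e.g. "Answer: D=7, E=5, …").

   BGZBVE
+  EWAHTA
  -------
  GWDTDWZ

Step 1. [col 1: E + A ≡ Z (mod 10)] no forcing yet in column 1 (carry-in 0); A=8 is free and consistent — try it ⇒ A=8.
Step 2. [G] G is the leading digit of a 7-digit sum of two 6-digit numbers; the final carry is exactly 1, so G=1.
Step 3. [col 1: E + A ≡ Z (mod 10)] no forcing yet in column 1 (carry-in 0); Z=7 is free and consistent — try it. So Z=7.
Step 4. [col 1: E + A ≡ Z (mod 10)] column 1: given A=8, Z=7, carry-in 0, and digits 1,7,8 already taken and all letters distinct, E+A≡Z (mod 10) forces E=9, so E=9.
Step 5. [col 2: V + T ≡ W (mod 10)] T=5 is one option consistent with column 2 (V + T ≡ W (mod 10), carry-in 1) — take it ⇒ T=5.
Step 6. [col 2: V + T ≡ W (mod 10)] several values work for W in column 2 (V + T ≡ W (mod 10), carry-in 1); try W=2. So W=2.
Step 7. [col 2: V + T ≡ W (mod 10)] from column 2 (T=5, W=2, carry-in 1, digits 1,2,5,7,8,9 already taken and all letters distinct): V must equal 6. So V=6.
Step 8. [col 3: B + H ≡ D (mod 10)] from column 3 (nothing yet, carry-in 1, digits 1,2,5,6,7,8,9 already taken and all letters distinct): D must equal 4. So D=4.
Step 9. [col 3: B + H ≡ D (mod 10)] H=0 is one option consistent with column 3 (B + H ≡ D (mod 10), carry-in 1) — take it, so H=0.
Step 10. [col 3: B + H ≡ D (mod 10)] from column 3 (H=0, D=4, carry-in 1, digits 0,1,2,4,5,6,7,8,9 already taken and all letters distinct): B must equal 3. So B=3.

Answer: A=8, B=3, D=4, E=9, G=1, H=0, T=5, V=6, W=2, Z=7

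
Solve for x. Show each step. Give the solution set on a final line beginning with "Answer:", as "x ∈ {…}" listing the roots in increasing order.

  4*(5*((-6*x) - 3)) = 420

Step 1. [4*(5*((-6*x) - 3)) = 420] 4 out front; divide by 4 ⇒ div: 5*((-6*x) - 3) = 105.
Step 2. [5*((-6*x) - 3) = 105] 5 out front; divide by 5, so div: (-6*x) - 3 = 21.
Step 3. [(-6*x) - 3 = 21] add 3: x sits inside (… - 3), so sub: -6*x = 24.
Step 4. [-6*x = 24] -6 out front; divide by -6 ⇒ div: x = -4.

Answer: x ∈ {-4}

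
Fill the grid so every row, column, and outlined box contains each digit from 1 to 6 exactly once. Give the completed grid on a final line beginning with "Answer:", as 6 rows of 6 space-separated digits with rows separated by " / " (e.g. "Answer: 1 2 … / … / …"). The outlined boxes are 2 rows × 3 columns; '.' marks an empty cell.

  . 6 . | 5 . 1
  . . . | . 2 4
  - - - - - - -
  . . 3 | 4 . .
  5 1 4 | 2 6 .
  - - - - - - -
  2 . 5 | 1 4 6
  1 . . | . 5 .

Step 1. [r2c1∈{3}] r2c1 is down to just 3. So r2c1=3.
Step 2. [r6c4∈{3}] nothing but 3 survives at r6c4 ⇒ r6c4=3.
Step 3. [r6c3∈{6}] r6c3's peers cover all but 6. So r6c3=6.
Step 4. [r3c2∈{2}] nothing but 2 survives at r3c2 ⇒ r3c2=2.
Step 5. [r2c3∈{1}] nothing but 1 survives at r2c3 ⇒ r2c3=1.
Step 6. [r6c2∈{4}] nothing but 4 survives at r6c2 ⇒ r6c2=4.
Step 7. [r3c5∈{1}] r3c5 is down to just 1, so r3c5=1.
Step 8. [r5c2∈{3}] nothing but 3 survives at r5c2 ⇒ r5c2=3.
Step 9. [r3c1∈{6}] r3c1 is down to just 6 ⇒ r3c1=6.
Step 10. [r2c4∈{6}] r2c4's peers cover all but 6, so r2c4=6.
Step 11. [r1c5∈{3}] r1c5's peers cover all but 3. So r1c5=3.
Step 12. [r4c6∈{3}] r4c6 is down to just 3. So r4c6=3.
Step 13. [r2c2∈{5}] nothing but 5 survives at r2c2, so r2c2=5.
Step 14. [r1c1∈{4}] only 4 remains possible at r1c1 ⇒ r1c1=4.
Step 15. [r3c6∈{5}] r3c6's peers cover all but 5, so r3c6=5.
Step 16. [r6c6∈{2}] only 2 remains possible at r6c6. So r6c6=2.
Step 17. [r1c3∈{2}] nothing but 2 survives at r1c3 ⇒ r1c3=2.

Answer: 4 6 2 5 3 1 / 3 5 1 6 2 4 / 6 2 3 4 1 5 / 5 1 4 2 6 3 / 2 3 5 1 4 6 / 1 4 6 3 5 2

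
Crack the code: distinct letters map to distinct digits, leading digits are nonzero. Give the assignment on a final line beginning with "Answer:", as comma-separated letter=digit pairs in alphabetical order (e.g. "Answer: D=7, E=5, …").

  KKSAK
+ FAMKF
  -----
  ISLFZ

Step 1. [col 1: K + F ≡ Z (mod 10)] several values work for K in column 1 (K + F ≡ Z (mod 10), carry-in 0); try K=3, so K=3.
Step 2. [col 1: K + F ≡ Z (mod 10)] several values work for F in column 1 (K + F ≡ Z (mod 10), carry-in 0); try F=1, so F=1.
Step 3. [col 1: K + F ≡ Z (mod 10)] from column 1 (K=3, F=1, carry-in 0, digits 1,3 already taken and all letters distinct): Z must equal 4 ⇒ Z=4.
Step 4. [col 2: A + K ≡ F (mod 10)] in column 2 we have A+K≡F with carry-in 0; given K=3, F=1 and digits 1,3,4 already taken and all letters distinct, that pins A to 8, so A=8.
Step 5. [col 3: S + M ≡ L (mod 10)] L=0 is one option consistent with column 3 (S + M ≡ L (mod 10), carry-in 1) — take it. So L=0.
Step 6. [col 3: S + M ≡ L (mod 10)] several values work for M in column 3 (S + M ≡ L (mod 10), carry-in 1); try M=7, so M=7.
Step 7. [col 3: S + M ≡ L (mod 10)] column 3 reads S+M+carry(1)=L with M=7, L=0; with digits 0,1,3,4,7,8 already taken and all letters distinct, the only value for S is 2. So S=2.
Step 8. [col 5: K + F ≡ I (mod 10)] column 5: given K=3, F=1, carry-in 1, and digits 0,1,2,3,4,7,8 already taken and all letters distinct, K+F≡I (mod 10) forces I=5, so I=5.

Answer: A=8, F=1, I=5, K=3, L=0, M=7, S=2, Z=4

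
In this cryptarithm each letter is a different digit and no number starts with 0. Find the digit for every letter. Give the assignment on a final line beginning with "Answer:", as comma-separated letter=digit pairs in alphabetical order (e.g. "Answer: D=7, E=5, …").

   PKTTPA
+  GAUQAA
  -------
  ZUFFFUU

Step 1. [col 1: A + A ≡ U (mod 10)] column 1 (A + A ≡ U (mod 10), carry-in 0) doesn't pin A yet; pick A=7 and continue ⇒ A=7.
Step 2. [Z] adding two 6-digit numbers gives at most 6+1 digits, and here it does — Z is that final carry and must be 1. So Z=1.
Step 3. [col 1: A + A ≡ U (mod 10)] in column 1 we have A+A≡U with carry-in 0; given A=7 and digits 1,7 already taken and all letters distinct, that pins U to 4. So U=4.
Step 4. [col 2: P + A ≡ U (mod 10)] in column 2 we have P+A≡U with carry-in 1; given A=7, U=4 and digits 1,4,7 already taken and all letters distinct, that pins P to 6 ⇒ P=6.
Step 5. [col 3: T + Q ≡ F (mod 10)] T=5 is one option consistent with column 3 (T + Q ≡ F (mod 10), carry-in 1) — take it. So T=5.
Step 6. [col 3: T + Q ≡ F (mod 10)] column 3 (T + Q ≡ F (mod 10), carry-in 1) doesn't pin F yet; pick F=9 and continue, so F=9.
Step 7. [col 3: T + Q ≡ F (mod 10)] column 3 reads T+Q+carry(1)=F with T=5, F=9; with digits 1,4,5,6,7,9 already taken and all letters distinct, the only value for Q is 3. So Q=3.
Step 8. [col 5: K + A ≡ F (mod 10)] from column 5 (A=7, F=9, carry-in 0, digits 1,3,4,5,6,7,9 already taken and all letters distinct): K must equal 2 ⇒ K=2.
Step 9. [col 6: P + G ≡ U (mod 10)] in column 6 we have P+G≡U with carry-in 0; given P=6, U=4 and digits 1,2,3,4,5,6,7,9 already taken and all letters distinct, that pins G to 8, so G=8.

Answer: A=7, F=9, G=8, K=2, P=6, Q=3, T=5, U=4, Z=1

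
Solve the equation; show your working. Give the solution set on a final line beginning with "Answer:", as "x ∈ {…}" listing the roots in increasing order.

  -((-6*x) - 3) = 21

Step 1. [-((-6*x) - 3) = 21] flip signs both sides ⇒ neg: (-6*x) - 3 = -21.
Step 2. [(-6*x) - 3 = -21] 3 comes off first (add 3). So sub: -6*x = -18.
Step 3. [-6*x = -18] leading coefficient -6: divide by -6. So div: x = 3.

Answer: x ∈ {3}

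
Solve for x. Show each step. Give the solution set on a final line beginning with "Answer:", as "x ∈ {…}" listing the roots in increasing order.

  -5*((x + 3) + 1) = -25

Step 1. [-5*((x + 3) + 1) = -25] divide by the outer -5 ⇒ div: (x + 3) + 1 = 5.
Step 2. [(x + 3) + 1 = 5] peel the +1: subtract 1 from each side, so sub: x + 3 = 4.
Step 3. [x + 3 = 4] 3 comes off first (subtract 3). So sub: x = 1.

Answer: x ∈ {1}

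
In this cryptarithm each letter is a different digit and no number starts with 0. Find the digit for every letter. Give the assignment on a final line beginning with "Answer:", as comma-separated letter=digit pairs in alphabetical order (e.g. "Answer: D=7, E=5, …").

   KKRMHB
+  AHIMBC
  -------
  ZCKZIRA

Step 1. [Z] Z is the leading digit of a 7-digit sum of two 6-digit numbers; the final carry is exactly 1, so Z=1.
Step 2. [col 1: B + C ≡ A (mod 10)] no forcing yet in column 1 (carry-in 0); B=4 is free and consistent — try it. So B=4.
Step 3. [col 1: B + C ≡ A (mod 10)] several values work for C in column 1 (B + C ≡ A (mod 10), carry-in 0); try C=2, so C=2.
Step 4. [col 1: B + C ≡ A (mod 10)] column 1 reads B+C+carry(0)=A with B=4, C=2; with digits 1,2,4 already taken and all letters distinct, the only value for A is 6, so A=6.
Step 5. [col 2: H + B ≡ R (mod 10)] no forcing yet in column 2 (carry-in 0); H=9 is free and consistent — try it ⇒ H=9.
Step 6. [col 2: H + B ≡ R (mod 10)] in column 2 we have H+B≡R with carry-in 0; given H=9, B=4 and digits 1,2,4,6,9 already taken and all letters distinct, that pins R to 3 ⇒ R=3.
Step 7. [col 3: M + M ≡ I (mod 10)] column 3 (M + M ≡ I (mod 10), carry-in 1) doesn't pin M yet; pick M=8 and continue. So M=8.
Step 8. [col 3: M + M ≡ I (mod 10)] column 3 reads M+M+carry(1)=I with M=8; with digits 1,2,3,4,6,8,9 already taken and all letters distinct, the only value for I is 7 ⇒ I=7.
Step 9. [col 5: K + H ≡ K (mod 10)] column 5 (K + H ≡ K (mod 10), carry-in 1) doesn't pin K yet; pick K=5 and continue. So K=5.

Answer: A=6, B=4, C=2, H=9, I=7, K=5, M=8, R=3, Z=1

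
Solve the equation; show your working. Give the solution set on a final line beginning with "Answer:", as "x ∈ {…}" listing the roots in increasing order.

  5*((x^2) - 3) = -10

Step 1. [5*((x^2) - 3) = -10] leading coefficient 5: divide by 5. So div: (x^2) - 3 = -2.
Step 2. [(x^2) - 3 = -2] -3 is outermost — add 3 both sides, so sub: x^2 = 1.
Step 3. [x^2 = 1] √ both sides: 1 ≥ 0 gives two branches. So sqrt: x = 1 or -1.

Answer: x ∈ {-1, 1}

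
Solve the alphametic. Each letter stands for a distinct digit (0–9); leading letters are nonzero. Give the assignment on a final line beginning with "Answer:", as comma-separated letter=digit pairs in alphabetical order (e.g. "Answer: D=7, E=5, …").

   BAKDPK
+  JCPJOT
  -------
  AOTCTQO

Step 1. [col 1: K + T ≡ O (mod 10)] several values work for O in column 1 (K + T ≡ O (mod 10), carry-in 0); try O=2 ⇒ O=2.
Step 2. [col 1: K + T ≡ O (mod 10)] no forcing yet in column 1 (carry-in 0); T=7 is free and consistent — try it, so T=7.
Step 3. [col 1: K + T ≡ O (mod 10)] column 1 reads K+T+carry(0)=O with T=7, O=2; with digits 2,7 already taken and all letters distinct, the only value for K is 5 ⇒ K=5.
Step 4. [col 2: P + O ≡ Q (mod 10)] P=0 is one option consistent with column 2 (P + O ≡ Q (mod 10), carry-in 1) — take it. So P=0.
Step 5. [A] the sum has 7 digits but both addends have 6; that extra leading digit A is the final carry, namely 1. So A=1.
Step 6. [col 2: P + O ≡ Q (mod 10)] column 2: given P=0, O=2, carry-in 1, and digits 0,1,2,5,7 already taken and all letters distinct, P+O≡Q (mod 10) forces Q=3 ⇒ Q=3.
Step 7. [col 3: D + J ≡ T (mod 10)] column 3 (D + J ≡ T (mod 10), carry-in 0) doesn't pin J yet; pick J=8 and continue ⇒ J=8.
Step 8. [col 3: D + J ≡ T (mod 10)] column 3: given J=8, T=7, carry-in 0, and digits 0,1,2,3,5,7,8 already taken and all letters distinct, D+J≡T (mod 10) forces D=9, so D=9.
Step 9. [col 4: K + P ≡ C (mod 10)] in column 4 we have K+P≡C with carry-in 1; given K=5, P=0 and digits 0,1,2,3,5,7,8,9 already taken and all letters distinct, that pins C to 6, so C=6.
Step 10. [col 6: B + J ≡ O (mod 10)] in column 6 we have B+J≡O with carry-in 0; given J=8, O=2 and digits 0,1,2,3,5,6,7,8,9 already taken and all letters distinct, that pins B to 4, so B=4.

Answer: A=1, B=4, C=6, D=9, J=8, K=5, O=2, P=0, Q=3, T=7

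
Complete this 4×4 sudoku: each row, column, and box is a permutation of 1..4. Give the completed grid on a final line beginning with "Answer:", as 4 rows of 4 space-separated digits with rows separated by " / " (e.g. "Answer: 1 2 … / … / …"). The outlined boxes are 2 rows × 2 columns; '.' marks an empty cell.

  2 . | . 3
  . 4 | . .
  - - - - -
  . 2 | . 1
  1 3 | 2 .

Step 1. [r1c3∈{1,4}] row 1 places 4 nowhere but r1c3. So r1c3=4.
Step 2. [r2c3∈{1}] r2c3's peers cover all but 1. So r2c3=1.
Step 3. [r2c1∈{3}] nothing but 3 survives at r2c1. So r2c1=3.
Step 4. [r4c4∈{4}] r4c4 has the single candidate 4 ⇒ r4c4=4.
Step 5. [r2c4∈{2}] r2c4 has the single candidate 2. So r2c4=2.
Step 6. [r3c1∈{4}] r3c1's peers cover all but 4, so r3c1=4.
Step 7. [r1c2∈{1}] only 1 remains possible at r1c2, so r1c2=1.
Step 8. [r3c3∈{3}] nothing but 3 survives at r3c3. So r3c3=3.

Answer: 2 1 4 3 / 3 4 1 2 / 4 2 3 1 / 1 3 2 4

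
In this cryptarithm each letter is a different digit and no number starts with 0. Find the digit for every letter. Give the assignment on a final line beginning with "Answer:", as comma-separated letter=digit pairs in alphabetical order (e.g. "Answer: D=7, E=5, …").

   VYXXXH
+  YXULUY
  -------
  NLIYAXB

Step 1. [N] N is the leading digit of a 7-digit sum of two 6-digit numbers; the final carry is exactly 1. So N=1.
Step 2. [col 1: H + Y ≡ B (mod 10)] column 1 (H + Y ≡ B (mod 10), carry-in 0) doesn't pin B yet; pick B=3 and continue ⇒ B=3.
Step 3. [col 1: H + Y ≡ B (mod 10)] H=8 is one option consistent with column 1 (H + Y ≡ B (mod 10), carry-in 0) — take it, so H=8.
Step 4. [col 1: H + Y ≡ B (mod 10)] column 1: given H=8, B=3, carry-in 0, and digits 1,3,8 already taken and all letters distinct, H+Y≡B (mod 10) forces Y=5. So Y=5.
Step 5. [col 2: X + U ≡ X (mod 10)] in column 2 we have X+U≡X with carry-in 1; given nothing yet and digits 1,3,5,8 already taken and all letters distinct, that pins U to 9. So U=9.
Step 6. [col 2: X + U ≡ X (mod 10)] column 2 (X + U ≡ X (mod 10), carry-in 1) doesn't pin X yet; pick X=6 and continue. So X=6.
Step 7. [col 3: X + L ≡ A (mod 10)] several values work for A in column 3 (X + L ≡ A (mod 10), carry-in 1); try A=7 ⇒ A=7.
Step 8. [col 3: X + L ≡ A (mod 10)] in column 3 we have X+L≡A with carry-in 1; given X=6, A=7 and digits 1,3,5,6,7,8,9 already taken and all letters distinct, that pins L to 0, so L=0.
Step 9. [col 5: Y + X ≡ I (mod 10)] from column 5 (Y=5, X=6, carry-in 1, digits 0,1,3,5,6,7,8,9 already taken and all letters distinct): I must equal 2. So I=2.
Step 10. [col 6: V + Y ≡ L (mod 10)] in column 6 we have V+Y≡L with carry-in 1; given Y=5, L=0 and digits 0,1,2,3,5,6,7,8,9 already taken and all letters distinct, that pins V to 4. So V=4.

Answer: A=7, B=3, H=8, I=2, L=0, N=1, U=9, V=4, X=6, Y=5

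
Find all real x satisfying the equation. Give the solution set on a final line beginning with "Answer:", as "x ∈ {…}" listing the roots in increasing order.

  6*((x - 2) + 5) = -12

Step 1. [6*((x - 2) + 5) = -12] divide by the outer 6, so div: (x - 2) + 5 = -2.
Step 2. [(x - 2) + 5 = -2] +5 is outermost — subtract 5 both sides ⇒ sub: x - 2 = -7.
Step 3. [x - 2 = -7] -2 is outermost — add 2 both sides. So sub: x = -5.

Answer: x ∈ {-5}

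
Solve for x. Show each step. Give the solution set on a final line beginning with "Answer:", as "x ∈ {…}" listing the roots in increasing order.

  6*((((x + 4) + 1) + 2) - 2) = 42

Step 1. [6*((((x + 4) + 1) + 2) - 2) = 42] 6 out front; divide by 6, so div: (((x + 4) + 1) + 2) - 2 = 7.
Step 2. [(((x + 4) + 1) + 2) - 2 = 7] add 2: x sits inside (… - 2), so sub: ((x + 4) + 1) + 2 = 9.
Step 3. [((x + 4) + 1) + 2 = 9] the outer +2 inverts by subtracting 2 ⇒ sub: (x + 4) + 1 = 7.
Step 4. [(x + 4) + 1 = 7] peel the +1: subtract 1 from each side, so sub: x + 4 = 6.
Step 5. [x + 4 = 6] 4 comes off first (subtract 4), so sub: x = 2.

Answer: x ∈ {2}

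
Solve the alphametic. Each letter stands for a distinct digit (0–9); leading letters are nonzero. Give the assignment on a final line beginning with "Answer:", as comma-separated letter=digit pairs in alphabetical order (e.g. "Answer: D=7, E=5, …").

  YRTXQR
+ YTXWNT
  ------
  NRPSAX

Step 1. [col 1: R + T ≡ X (mod 10)] R=7 is one option consistent with column 1 (R + T ≡ X (mod 10), carry-in 0) — take it. So R=7.
Step 2. [col 1: R + T ≡ X (mod 10)] column 1 (R + T ≡ X (mod 10), carry-in 0) doesn't pin X yet; pick X=6 and continue, so X=6.
Step 3. [col 1: R + T ≡ X (mod 10)] column 1: given R=7, X=6, carry-in 0, and digits 6,7 already taken and all letters distinct, R+T≡X (mod 10) forces T=9, so T=9.
Step 4. [col 2: Q + N ≡ A (mod 10)] no forcing yet in column 2 (carry-in 1); N=3 is free and consistent — try it ⇒ N=3.
Step 5. [col 2: Q + N ≡ A (mod 10)] A=4 is one option consistent with column 2 (Q + N ≡ A (mod 10), carry-in 1) — take it, so A=4.
Step 6. [col 2: Q + N ≡ A (mod 10)] column 2 reads Q+N+carry(1)=A with N=3, A=4; with digits 3,4,6,7,9 already taken and all letters distinct, the only value for Q is 0 ⇒ Q=0.
Step 7. [col 3: X + W ≡ S (mod 10)] column 3 (X + W ≡ S (mod 10), carry-in 0) doesn't pin W yet; pick W=2 and continue ⇒ W=2.
Step 8. [col 3: X + W ≡ S (mod 10)] column 3 reads X+W+carry(0)=S with X=6, W=2; with digits 0,2,3,4,6,7,9 already taken and all letters distinct, the only value for S is 8, so S=8.
Step 9. [col 4: T + X ≡ P (mod 10)] from column 4 (T=9, X=6, carry-in 0, digits 0,2,3,4,6,7,8,9 already taken and all letters distinct): P must equal 5. So P=5.
Step 10. [col 6: Y + Y ≡ N (mod 10)] from column 6 (N=3, carry-in 1, digits 0,2,3,4,5,6,7,8,9 already taken and all letters distinct): Y must equal 1, so Y=1.

Answer: A=4, N=3, P=5, Q=0, R=7, S=8, T=9, W=2, X=6, Y=1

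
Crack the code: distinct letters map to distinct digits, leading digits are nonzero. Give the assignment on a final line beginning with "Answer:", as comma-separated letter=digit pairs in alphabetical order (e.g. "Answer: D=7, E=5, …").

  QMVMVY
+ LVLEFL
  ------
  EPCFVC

Step 1. [col 1: Y + L ≡ C (mod 10)] several values work for L in column 1 (Y + L ≡ C (mod 10), carry-in 0); try L=1, so L=1.
Step 2. [col 1: Y + L ≡ C (mod 10)] C=9 is one option consistent with column 1 (Y + L ≡ C (mod 10), carry-in 0) — take it ⇒ C=9.
Step 3. [col 1: Y + L ≡ C (mod 10)] column 1 reads Y+L+carry(0)=C with L=1, C=9; with digits 1,9 already taken and all letters distinct, the only value for Y is 8. So Y=8.
Step 4. [col 2: V + F ≡ V (mod 10)] column 2 reads V+F+carry(0)=V with nothing yet; with digits 1,8,9 already taken and all letters distinct, the only value for F is 0 ⇒ F=0.
Step 5. [col 2: V + F ≡ V (mod 10)] no forcing yet in column 2 (carry-in 0); V=7 is free and consistent — try it ⇒ V=7.
Step 6. [col 3: M + E ≡ F (mod 10)] column 3 (M + E ≡ F (mod 10), carry-in 0) doesn't pin E yet; pick E=4 and continue. So E=4.
Step 7. [col 3: M + E ≡ F (mod 10)] column 3 reads M+E+carry(0)=F with E=4, F=0; with digits 0,1,4,7,8,9 already taken and all letters distinct, the only value for M is 6. So M=6.
Step 8. [col 5: M + V ≡ P (mod 10)] column 5 reads M+V+carry(0)=P with M=6, V=7; with digits 0,1,4,6,7,8,9 already taken and all letters distinct, the only value for P is 3. So P=3.
Step 9. [col 6: Q + L ≡ E (mod 10)] in column 6 we have Q+L≡E with carry-in 1; given L=1, E=4 and digits 0,1,3,4,6,7,8,9 already taken and all letters distinct, that pins Q to 2. So Q=2.

Answer: C=9, E=4, F=0, L=1, M=6, P=3, Q=2, V=7, Y=8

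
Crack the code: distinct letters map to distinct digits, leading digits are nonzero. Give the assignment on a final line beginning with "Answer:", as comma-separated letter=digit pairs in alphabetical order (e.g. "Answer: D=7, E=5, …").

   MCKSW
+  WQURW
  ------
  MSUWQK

Step 1. [M] M is the leading digit of a 6-digit sum of two 5-digit numbers; the final carry is exactly 1 ⇒ M=1.
Step 2. [col 1: W + W ≡ K (mod 10)] no forcing yet in column 1 (carry-in 0); K=6 is free and consistent — try it, so K=6.
Step 3. [col 1: W + W ≡ K (mod 10)] W=8 is one option consistent with column 1 (W + W ≡ K (mod 10), carry-in 0) — take it. So W=8.
Step 4. [col 2: S + R ≡ Q (mod 10)] several values work for S in column 2 (S + R ≡ Q (mod 10), carry-in 1); try S=0. So S=0.
Step 5. [col 2: S + R ≡ Q (mod 10)] no forcing yet in column 2 (carry-in 1); Q=5 is free and consistent — try it. So Q=5.
Step 6. [col 2: S + R ≡ Q (mod 10)] in column 2 we have S+R≡Q with carry-in 1; given S=0, Q=5 and digits 0,1,5,6,8 already taken and all letters distinct, that pins R to 4 ⇒ R=4.
Step 7. [col 3: K + U ≡ W (mod 10)] in column 3 we have K+U≡W with carry-in 0; given K=6, W=8 and digits 0,1,4,5,6,8 already taken and all letters distinct, that pins U to 2, so U=2.
Step 8. [col 4: C + Q ≡ U (mod 10)] from column 4 (Q=5, U=2, carry-in 0, digits 0,1,2,4,5,6,8 already taken and all letters distinct): C must equal 7. So C=7.

Answer: C=7, K=6, M=1, Q=5, R=4, S=0, U=2, W=8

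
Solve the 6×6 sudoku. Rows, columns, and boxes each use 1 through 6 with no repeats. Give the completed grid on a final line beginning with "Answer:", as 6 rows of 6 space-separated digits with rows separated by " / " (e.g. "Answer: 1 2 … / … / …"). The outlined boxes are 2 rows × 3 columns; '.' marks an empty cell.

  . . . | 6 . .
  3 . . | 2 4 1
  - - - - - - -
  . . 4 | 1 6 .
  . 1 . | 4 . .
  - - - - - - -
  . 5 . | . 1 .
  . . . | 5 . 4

Step 1. [r2c3∈{5,6}] r2c3 is the only open cell in row 2 admitting 5 ⇒ r2c3=5.
Step 2. [r5c6∈{2,3,6}] r5c6 is the only open cell in col 6 admitting 6. So r5c6=6.
Step 3. [r6c5∈{2,3}] box 6 places 2 nowhere but r6c5. So r6c5=2.
Step 4. [r5c1∈{2,4}] across row 5, 4 lands solely at r5c1 ⇒ r5c1=4.
Step 5. [r5c3∈{2,3}] r5c3 is the only open cell in row 5 admitting 2, so r5c3=2.
Step 6. [r1c3∈{1}] r1c3 is down to just 1, so r1c3=1.
Step 7. [r1c1∈{2}] only 2 remains possible at r1c1. So r1c1=2.
Step 8. [r4c6∈{2,3,5}] 2 has one home in row 4: r4c6, so r4c6=2.
Step 9. [r3c1∈{5}] only 5 remains possible at r3c1. So r3c1=5.
Step 10. [r3c6∈{3}] nothing but 3 survives at r3c6. So r3c6=3.
Step 11. [r4c3∈{3,6}] across row 4, 3 lands solely at r4c3 ⇒ r4c3=3.
Step 12. [r6c3∈{6}] nothing but 6 survives at r6c3 ⇒ r6c3=6.
Step 13. [r1c5∈{3,5}] r1c5 is the only open cell in row 1 admitting 3 ⇒ r1c5=3.
Step 14. [r2c2∈{6}] r2c2 is down to just 6 ⇒ r2c2=6.
Step 15. [r4c5∈{5}] r4c5's peers cover all but 5, so r4c5=5.
Step 16. [r6c1∈{1}] nothing but 1 survives at r6c1 ⇒ r6c1=1.
Step 17. [r4c1∈{6}] r4c1's peers cover all but 6 ⇒ r4c1=6.
Step 18. [r3c2∈{2}] r3c2's peers cover all but 2 ⇒ r3c2=2.
Step 19. [r5c4∈{3}] r5c4 is down to just 3 ⇒ r5c4=3.
Step 20. [r6c2∈{3}] r6c2 has the single candidate 3 ⇒ r6c2=3.
Step 21. [r1c2∈{4}] only 4 remains possible at r1c2, so r1c2=4.
Step 22. [r1c6∈{5}] nothing but 5 survives at r1c6 ⇒ r1c6=5.

Answer: 2 4 1 6 3 5 / 3 6 5 2 4 1 / 5 2 4 1 6 3 / 6 1 3 4 5 2 / 4 5 2 3 1 6 / 1 3 6 5 2 4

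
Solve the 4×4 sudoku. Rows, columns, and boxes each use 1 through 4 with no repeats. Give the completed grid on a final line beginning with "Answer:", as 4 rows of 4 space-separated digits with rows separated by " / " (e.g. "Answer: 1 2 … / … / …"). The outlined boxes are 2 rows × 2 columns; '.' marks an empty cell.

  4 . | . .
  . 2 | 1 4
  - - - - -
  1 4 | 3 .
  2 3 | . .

Step 1. [r1c3∈{2}] nothing but 2 survives at r1c3, so r1c3=2.
Step 2. [r4c4∈{1}] nothing but 1 survives at r4c4, so r4c4=1.
Step 3. [r1c2∈{1}] nothing but 1 survives at r1c2, so r1c2=1.
Step 4. [r2c1∈{3}] r2c1 is down to just 3 ⇒ r2c1=3.
Step 5. [r3c4∈{2}] r3c4 is down to just 2, so r3c4=2.
Step 6. [r1c4∈{3}] r1c4 is down to just 3, so r1c4=3.
Step 7. [r4c3∈{4}] r4c3 has the single candidate 4, so r4c3=4.

Answer: 4 1 2 3 / 3 2 1 4 / 1 4 3 2 / 2 3 4 1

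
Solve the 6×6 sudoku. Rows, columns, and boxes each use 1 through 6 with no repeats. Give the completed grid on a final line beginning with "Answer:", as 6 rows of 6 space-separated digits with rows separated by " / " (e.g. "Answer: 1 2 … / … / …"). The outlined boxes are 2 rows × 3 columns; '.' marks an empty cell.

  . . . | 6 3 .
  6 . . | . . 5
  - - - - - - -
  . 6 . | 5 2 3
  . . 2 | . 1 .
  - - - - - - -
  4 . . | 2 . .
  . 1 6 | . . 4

Step 1. [r3c3∈{1,4}] in row 3, 4 fits only at r3c3, so r3c3=4.
Step 2. [r2c2∈{2,3,4}] across row 2, 2 lands solely at r2c2, so r2c2=2.
Step 3. [r2c4∈{1,4}] 1 has one home in col 4: r2c4. So r2c4=1.
Step 4. [r6c5∈{5}] nothing but 5 survives at r6c5 ⇒ r6c5=5.
Step 5. [r1c3∈{1,5}] col 3 places 1 nowhere but r1c3. So r1c3=1.
Step 6. [r1c1∈{5}] nothing but 5 survives at r1c1 ⇒ r1c1=5.
Step 7. [r4c2∈{3,5}] r4c2 is the only open cell in row 4 admitting 5. So r4c2=5.
Step 8. [r5c2∈{3}] r5c2's peers cover all but 3 ⇒ r5c2=3.
Step 9. [r5c5∈{6}] r5c5's peers cover all but 6, so r5c5=6.
Step 10. [r4c4∈{4}] nothing but 4 survives at r4c4, so r4c4=4.
Step 11. [r2c3∈{3}] nothing but 3 survives at r2c3. So r2c3=3.
Step 12. [r2c5∈{4}] r2c5's peers cover all but 4. So r2c5=4.
Step 13. [r5c6∈{1}] only 1 remains possible at r5c6. So r5c6=1.
Step 14. [r1c6∈{2}] r1c6 is down to just 2 ⇒ r1c6=2.
Step 15. [r6c4∈{3}] r6c4 has the single candidate 3 ⇒ r6c4=3.
Step 16. [r4c6∈{6}] r4c6's peers cover all but 6 ⇒ r4c6=6.
Step 17. [r6c1∈{2}] r6c1 has the single candidate 2. So r6c1=2.
Step 18. [r3c1∈{1}] r3c1 has the single candidate 1 ⇒ r3c1=1.
Step 19. [r1c2∈{4}] r1c2's peers cover all but 4. So r1c2=4.
Step 20. [r4c1∈{3}] only 3 remains possible at r4c1, so r4c1=3.
Step 21. [r5c3∈{5}] nothing but 5 survives at r5c3. So r5c3=5.

Answer: 5 4 1 6 3 2 / 6 2 3 1 4 5 / 1 6 4 5 2 3 / 3 5 2 4 1 6 / 4 3 5 2 6 1 / 2 1 6 3 5 4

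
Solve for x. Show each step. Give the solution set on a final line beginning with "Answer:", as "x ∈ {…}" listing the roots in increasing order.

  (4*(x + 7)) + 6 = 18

Step 1. [(4*(x + 7)) + 6 = 18] subtract 6: x sits inside (… + 6), so sub: 4*(x + 7) = 12.
Step 2. [4*(x + 7) = 12] divide by the outer 4 ⇒ div: x + 7 = 3.
Step 3. [x + 7 = 3] +7 is outermost — subtract 7 both sides ⇒ sub: x = -4.

Answer: x ∈ {-4}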